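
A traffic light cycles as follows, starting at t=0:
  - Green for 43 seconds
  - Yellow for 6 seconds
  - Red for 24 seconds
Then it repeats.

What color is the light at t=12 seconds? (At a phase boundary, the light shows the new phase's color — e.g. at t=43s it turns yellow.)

Answer: green

Derivation:
Cycle length = 43 + 6 + 24 = 73s
t = 12, phase_t = 12 mod 73 = 12
12 < 43 (green end) → GREEN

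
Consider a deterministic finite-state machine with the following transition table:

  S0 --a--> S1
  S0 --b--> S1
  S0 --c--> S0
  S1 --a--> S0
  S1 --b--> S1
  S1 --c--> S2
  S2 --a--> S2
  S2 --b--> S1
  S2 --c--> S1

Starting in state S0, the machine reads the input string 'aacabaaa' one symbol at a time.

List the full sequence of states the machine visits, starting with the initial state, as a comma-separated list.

Start: S0
  read 'a': S0 --a--> S1
  read 'a': S1 --a--> S0
  read 'c': S0 --c--> S0
  read 'a': S0 --a--> S1
  read 'b': S1 --b--> S1
  read 'a': S1 --a--> S0
  read 'a': S0 --a--> S1
  read 'a': S1 --a--> S0

Answer: S0, S1, S0, S0, S1, S1, S0, S1, S0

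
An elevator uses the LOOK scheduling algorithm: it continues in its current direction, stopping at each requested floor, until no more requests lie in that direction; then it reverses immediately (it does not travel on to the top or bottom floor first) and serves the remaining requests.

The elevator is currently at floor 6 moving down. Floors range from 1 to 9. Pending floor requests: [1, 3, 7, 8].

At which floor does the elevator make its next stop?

Current floor: 6, direction: down
Requests above: [7, 8]
Requests below: [1, 3]
Moving down and requests lie below → nearest below is max([1, 3]) = 3

Answer: 3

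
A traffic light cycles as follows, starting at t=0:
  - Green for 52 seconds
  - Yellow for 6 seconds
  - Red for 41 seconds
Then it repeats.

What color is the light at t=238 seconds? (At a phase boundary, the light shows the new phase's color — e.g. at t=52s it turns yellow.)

Cycle length = 52 + 6 + 41 = 99s
t = 238, phase_t = 238 mod 99 = 40
40 < 52 (green end) → GREEN

Answer: green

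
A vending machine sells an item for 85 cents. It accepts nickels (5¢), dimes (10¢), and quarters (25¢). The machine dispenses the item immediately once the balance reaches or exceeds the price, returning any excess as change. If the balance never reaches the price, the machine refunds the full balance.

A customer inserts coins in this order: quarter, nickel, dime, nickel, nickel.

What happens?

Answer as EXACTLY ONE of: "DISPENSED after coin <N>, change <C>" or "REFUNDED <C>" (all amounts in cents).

Answer: REFUNDED 50

Derivation:
Price: 85¢
Coin 1 (quarter, 25¢): balance = 25¢
Coin 2 (nickel, 5¢): balance = 30¢
Coin 3 (dime, 10¢): balance = 40¢
Coin 4 (nickel, 5¢): balance = 45¢
Coin 5 (nickel, 5¢): balance = 50¢
All coins inserted, balance 50¢ < price 85¢ → REFUND 50¢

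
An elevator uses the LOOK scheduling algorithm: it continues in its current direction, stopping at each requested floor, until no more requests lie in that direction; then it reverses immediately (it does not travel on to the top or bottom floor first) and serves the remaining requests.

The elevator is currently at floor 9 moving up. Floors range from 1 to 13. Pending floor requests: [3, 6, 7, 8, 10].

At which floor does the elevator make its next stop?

Current floor: 9, direction: up
Requests above: [10]
Requests below: [3, 6, 7, 8]
Moving up and requests lie above → nearest above is min([10]) = 10

Answer: 10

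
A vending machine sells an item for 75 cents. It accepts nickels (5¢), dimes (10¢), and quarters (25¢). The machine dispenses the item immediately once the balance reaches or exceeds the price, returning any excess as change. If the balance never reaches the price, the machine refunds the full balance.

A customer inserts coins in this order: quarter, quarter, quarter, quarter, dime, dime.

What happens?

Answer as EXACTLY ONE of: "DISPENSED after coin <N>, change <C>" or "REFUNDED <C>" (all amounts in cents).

Answer: DISPENSED after coin 3, change 0

Derivation:
Price: 75¢
Coin 1 (quarter, 25¢): balance = 25¢
Coin 2 (quarter, 25¢): balance = 50¢
Coin 3 (quarter, 25¢): balance = 75¢
  → balance >= price → DISPENSE, change = 75 - 75 = 0¢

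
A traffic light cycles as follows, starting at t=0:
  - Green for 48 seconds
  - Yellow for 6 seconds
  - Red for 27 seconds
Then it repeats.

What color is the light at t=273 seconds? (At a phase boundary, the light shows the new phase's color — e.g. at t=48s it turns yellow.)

Cycle length = 48 + 6 + 27 = 81s
t = 273, phase_t = 273 mod 81 = 30
30 < 48 (green end) → GREEN

Answer: green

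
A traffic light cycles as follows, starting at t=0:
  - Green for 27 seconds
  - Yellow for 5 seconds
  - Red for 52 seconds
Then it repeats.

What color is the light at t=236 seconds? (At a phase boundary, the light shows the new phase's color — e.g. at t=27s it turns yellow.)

Answer: red

Derivation:
Cycle length = 27 + 5 + 52 = 84s
t = 236, phase_t = 236 mod 84 = 68
68 >= 32 → RED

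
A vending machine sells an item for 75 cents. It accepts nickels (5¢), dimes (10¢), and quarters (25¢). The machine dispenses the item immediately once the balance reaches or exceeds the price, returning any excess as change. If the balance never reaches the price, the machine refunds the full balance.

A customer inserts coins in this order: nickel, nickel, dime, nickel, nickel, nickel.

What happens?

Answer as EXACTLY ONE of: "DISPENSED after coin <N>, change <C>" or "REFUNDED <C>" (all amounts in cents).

Price: 75¢
Coin 1 (nickel, 5¢): balance = 5¢
Coin 2 (nickel, 5¢): balance = 10¢
Coin 3 (dime, 10¢): balance = 20¢
Coin 4 (nickel, 5¢): balance = 25¢
Coin 5 (nickel, 5¢): balance = 30¢
Coin 6 (nickel, 5¢): balance = 35¢
All coins inserted, balance 35¢ < price 75¢ → REFUND 35¢

Answer: REFUNDED 35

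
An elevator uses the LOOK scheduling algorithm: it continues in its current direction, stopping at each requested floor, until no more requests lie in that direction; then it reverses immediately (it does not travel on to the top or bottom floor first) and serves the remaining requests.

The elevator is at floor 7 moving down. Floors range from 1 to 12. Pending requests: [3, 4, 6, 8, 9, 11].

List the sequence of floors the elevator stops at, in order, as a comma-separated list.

Current: 7, moving DOWN
Serve below first (descending): [6, 4, 3]
Then reverse, serve above (ascending): [8, 9, 11]

Answer: 6, 4, 3, 8, 9, 11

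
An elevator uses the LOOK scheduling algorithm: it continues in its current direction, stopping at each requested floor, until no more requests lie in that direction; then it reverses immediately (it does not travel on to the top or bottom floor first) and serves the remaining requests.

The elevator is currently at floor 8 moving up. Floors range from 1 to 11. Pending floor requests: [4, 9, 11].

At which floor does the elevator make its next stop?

Answer: 9

Derivation:
Current floor: 8, direction: up
Requests above: [9, 11]
Requests below: [4]
Moving up and requests lie above → nearest above is min([9, 11]) = 9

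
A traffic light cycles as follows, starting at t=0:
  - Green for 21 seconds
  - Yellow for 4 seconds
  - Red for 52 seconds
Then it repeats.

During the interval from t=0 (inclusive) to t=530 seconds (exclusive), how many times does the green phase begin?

Cycle = 21+4+52 = 77s
green phase starts at t = k*77 + 0 for k=0,1,2,...
Need k*77+0 < 530 → k < 6.883
k ∈ {0, ..., 6} → 7 starts

Answer: 7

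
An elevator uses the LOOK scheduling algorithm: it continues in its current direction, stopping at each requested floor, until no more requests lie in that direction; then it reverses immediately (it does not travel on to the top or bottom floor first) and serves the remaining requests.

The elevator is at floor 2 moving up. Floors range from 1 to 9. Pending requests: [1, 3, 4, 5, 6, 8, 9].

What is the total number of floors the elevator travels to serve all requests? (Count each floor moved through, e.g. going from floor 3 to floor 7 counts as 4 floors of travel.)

Answer: 15

Derivation:
Start at floor 2 moving up, LOOK stop order: [3, 4, 5, 6, 8, 9, 1]
  2 → 3: |3-2| = 1, total = 1
  3 → 4: |4-3| = 1, total = 2
  4 → 5: |5-4| = 1, total = 3
  5 → 6: |6-5| = 1, total = 4
  6 → 8: |8-6| = 2, total = 6
  8 → 9: |9-8| = 1, total = 7
  9 → 1: |1-9| = 8, total = 15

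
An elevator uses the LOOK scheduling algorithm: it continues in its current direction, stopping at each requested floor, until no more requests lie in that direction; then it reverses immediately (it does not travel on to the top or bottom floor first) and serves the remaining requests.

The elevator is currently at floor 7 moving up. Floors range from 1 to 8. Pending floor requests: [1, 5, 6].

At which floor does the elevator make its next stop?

Current floor: 7, direction: up
Requests above: []
Requests below: [1, 5, 6]
Moving up but no requests above → reverse; nearest below is max([1, 5, 6]) = 6

Answer: 6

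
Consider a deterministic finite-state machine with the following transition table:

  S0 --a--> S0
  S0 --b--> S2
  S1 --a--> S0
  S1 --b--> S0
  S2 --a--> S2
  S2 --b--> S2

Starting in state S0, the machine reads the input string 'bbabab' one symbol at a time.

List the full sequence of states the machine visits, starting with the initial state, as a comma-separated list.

Start: S0
  read 'b': S0 --b--> S2
  read 'b': S2 --b--> S2
  read 'a': S2 --a--> S2
  read 'b': S2 --b--> S2
  read 'a': S2 --a--> S2
  read 'b': S2 --b--> S2

Answer: S0, S2, S2, S2, S2, S2, S2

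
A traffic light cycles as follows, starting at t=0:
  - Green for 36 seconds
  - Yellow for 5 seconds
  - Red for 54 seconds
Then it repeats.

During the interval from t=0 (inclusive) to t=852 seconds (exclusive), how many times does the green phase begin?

Answer: 9

Derivation:
Cycle = 36+5+54 = 95s
green phase starts at t = k*95 + 0 for k=0,1,2,...
Need k*95+0 < 852 → k < 8.968
k ∈ {0, ..., 8} → 9 starts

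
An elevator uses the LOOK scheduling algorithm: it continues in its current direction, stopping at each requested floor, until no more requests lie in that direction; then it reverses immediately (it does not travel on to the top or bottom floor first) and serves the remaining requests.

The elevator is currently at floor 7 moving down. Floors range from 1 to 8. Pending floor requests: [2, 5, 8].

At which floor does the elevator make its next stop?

Answer: 5

Derivation:
Current floor: 7, direction: down
Requests above: [8]
Requests below: [2, 5]
Moving down and requests lie below → nearest below is max([2, 5]) = 5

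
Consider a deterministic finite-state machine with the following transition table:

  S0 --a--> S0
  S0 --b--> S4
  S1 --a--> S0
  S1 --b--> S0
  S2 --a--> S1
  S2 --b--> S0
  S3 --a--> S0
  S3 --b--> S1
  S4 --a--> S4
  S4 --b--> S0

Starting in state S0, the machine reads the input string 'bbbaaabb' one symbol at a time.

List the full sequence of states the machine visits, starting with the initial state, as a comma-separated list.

Start: S0
  read 'b': S0 --b--> S4
  read 'b': S4 --b--> S0
  read 'b': S0 --b--> S4
  read 'a': S4 --a--> S4
  read 'a': S4 --a--> S4
  read 'a': S4 --a--> S4
  read 'b': S4 --b--> S0
  read 'b': S0 --b--> S4

Answer: S0, S4, S0, S4, S4, S4, S4, S0, S4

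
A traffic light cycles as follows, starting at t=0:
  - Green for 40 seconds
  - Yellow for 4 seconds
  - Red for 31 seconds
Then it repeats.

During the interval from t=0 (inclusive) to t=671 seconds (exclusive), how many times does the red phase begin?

Cycle = 40+4+31 = 75s
red phase starts at t = k*75 + 44 for k=0,1,2,...
Need k*75+44 < 671 → k < 8.360
k ∈ {0, ..., 8} → 9 starts

Answer: 9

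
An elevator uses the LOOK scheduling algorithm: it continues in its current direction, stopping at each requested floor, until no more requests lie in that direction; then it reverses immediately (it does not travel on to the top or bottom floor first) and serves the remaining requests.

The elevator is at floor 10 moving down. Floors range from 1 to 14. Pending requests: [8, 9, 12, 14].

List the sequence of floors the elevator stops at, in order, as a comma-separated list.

Current: 10, moving DOWN
Serve below first (descending): [9, 8]
Then reverse, serve above (ascending): [12, 14]

Answer: 9, 8, 12, 14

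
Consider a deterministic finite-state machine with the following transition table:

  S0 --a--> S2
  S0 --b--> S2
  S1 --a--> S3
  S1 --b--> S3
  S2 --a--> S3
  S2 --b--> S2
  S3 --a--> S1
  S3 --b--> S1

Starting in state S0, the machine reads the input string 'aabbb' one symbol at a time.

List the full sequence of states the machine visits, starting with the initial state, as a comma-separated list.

Start: S0
  read 'a': S0 --a--> S2
  read 'a': S2 --a--> S3
  read 'b': S3 --b--> S1
  read 'b': S1 --b--> S3
  read 'b': S3 --b--> S1

Answer: S0, S2, S3, S1, S3, S1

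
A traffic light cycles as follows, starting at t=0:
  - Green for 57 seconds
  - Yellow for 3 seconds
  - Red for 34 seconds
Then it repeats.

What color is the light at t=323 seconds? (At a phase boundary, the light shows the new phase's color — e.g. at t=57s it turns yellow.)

Cycle length = 57 + 3 + 34 = 94s
t = 323, phase_t = 323 mod 94 = 41
41 < 57 (green end) → GREEN

Answer: green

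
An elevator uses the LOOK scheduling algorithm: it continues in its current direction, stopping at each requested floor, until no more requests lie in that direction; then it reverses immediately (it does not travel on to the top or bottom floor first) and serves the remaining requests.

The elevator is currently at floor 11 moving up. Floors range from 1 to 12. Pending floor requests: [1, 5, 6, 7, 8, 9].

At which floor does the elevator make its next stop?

Answer: 9

Derivation:
Current floor: 11, direction: up
Requests above: []
Requests below: [1, 5, 6, 7, 8, 9]
Moving up but no requests above → reverse; nearest below is max([1, 5, 6, 7, 8, 9]) = 9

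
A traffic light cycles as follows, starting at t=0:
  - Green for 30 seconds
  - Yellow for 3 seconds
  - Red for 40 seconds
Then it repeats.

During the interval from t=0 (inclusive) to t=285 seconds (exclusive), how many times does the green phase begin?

Cycle = 30+3+40 = 73s
green phase starts at t = k*73 + 0 for k=0,1,2,...
Need k*73+0 < 285 → k < 3.904
k ∈ {0, ..., 3} → 4 starts

Answer: 4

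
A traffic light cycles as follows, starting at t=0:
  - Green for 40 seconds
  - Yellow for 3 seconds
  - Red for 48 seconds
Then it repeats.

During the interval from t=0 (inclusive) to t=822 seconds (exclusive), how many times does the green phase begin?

Answer: 10

Derivation:
Cycle = 40+3+48 = 91s
green phase starts at t = k*91 + 0 for k=0,1,2,...
Need k*91+0 < 822 → k < 9.033
k ∈ {0, ..., 9} → 10 starts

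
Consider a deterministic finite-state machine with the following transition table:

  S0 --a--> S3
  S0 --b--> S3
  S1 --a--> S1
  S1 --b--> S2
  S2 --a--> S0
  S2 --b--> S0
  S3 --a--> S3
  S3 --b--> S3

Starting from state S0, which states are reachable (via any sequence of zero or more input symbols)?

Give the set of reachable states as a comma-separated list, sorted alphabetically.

Answer: S0, S3

Derivation:
BFS from S0:
  visit S0: S0--a-->S3 (new), S0--b-->S3 (seen)
  visit S3: S3--a-->S3 (seen), S3--b-->S3 (seen)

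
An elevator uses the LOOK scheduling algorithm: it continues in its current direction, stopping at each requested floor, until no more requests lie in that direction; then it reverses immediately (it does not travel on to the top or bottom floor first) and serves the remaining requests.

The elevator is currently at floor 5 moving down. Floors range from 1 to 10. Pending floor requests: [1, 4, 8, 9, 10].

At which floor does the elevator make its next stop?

Current floor: 5, direction: down
Requests above: [8, 9, 10]
Requests below: [1, 4]
Moving down and requests lie below → nearest below is max([1, 4]) = 4

Answer: 4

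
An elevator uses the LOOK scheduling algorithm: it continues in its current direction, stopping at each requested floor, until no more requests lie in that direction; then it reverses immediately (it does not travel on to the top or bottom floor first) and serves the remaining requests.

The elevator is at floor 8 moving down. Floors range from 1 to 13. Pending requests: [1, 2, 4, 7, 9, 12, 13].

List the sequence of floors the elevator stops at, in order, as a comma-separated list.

Current: 8, moving DOWN
Serve below first (descending): [7, 4, 2, 1]
Then reverse, serve above (ascending): [9, 12, 13]

Answer: 7, 4, 2, 1, 9, 12, 13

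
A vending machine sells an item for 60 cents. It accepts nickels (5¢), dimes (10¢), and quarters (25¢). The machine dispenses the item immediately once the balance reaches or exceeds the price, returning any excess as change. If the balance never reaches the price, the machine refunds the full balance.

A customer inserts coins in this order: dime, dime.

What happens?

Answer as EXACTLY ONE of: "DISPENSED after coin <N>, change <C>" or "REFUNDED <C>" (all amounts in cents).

Answer: REFUNDED 20

Derivation:
Price: 60¢
Coin 1 (dime, 10¢): balance = 10¢
Coin 2 (dime, 10¢): balance = 20¢
All coins inserted, balance 20¢ < price 60¢ → REFUND 20¢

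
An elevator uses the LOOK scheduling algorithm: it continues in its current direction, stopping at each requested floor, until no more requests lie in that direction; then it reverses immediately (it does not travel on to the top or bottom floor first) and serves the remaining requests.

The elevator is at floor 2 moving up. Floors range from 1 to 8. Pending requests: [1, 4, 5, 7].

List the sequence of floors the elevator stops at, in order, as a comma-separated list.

Current: 2, moving UP
Serve above first (ascending): [4, 5, 7]
Then reverse, serve below (descending): [1]

Answer: 4, 5, 7, 1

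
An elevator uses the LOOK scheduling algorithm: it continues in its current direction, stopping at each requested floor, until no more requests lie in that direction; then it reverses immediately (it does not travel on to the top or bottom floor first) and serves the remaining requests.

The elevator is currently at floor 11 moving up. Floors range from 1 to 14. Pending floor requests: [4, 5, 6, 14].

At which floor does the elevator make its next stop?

Answer: 14

Derivation:
Current floor: 11, direction: up
Requests above: [14]
Requests below: [4, 5, 6]
Moving up and requests lie above → nearest above is min([14]) = 14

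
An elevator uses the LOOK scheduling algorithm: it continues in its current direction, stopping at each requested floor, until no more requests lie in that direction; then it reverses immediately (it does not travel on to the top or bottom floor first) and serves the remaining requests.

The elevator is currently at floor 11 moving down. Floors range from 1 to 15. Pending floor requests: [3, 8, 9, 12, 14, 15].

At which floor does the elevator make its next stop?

Current floor: 11, direction: down
Requests above: [12, 14, 15]
Requests below: [3, 8, 9]
Moving down and requests lie below → nearest below is max([3, 8, 9]) = 9

Answer: 9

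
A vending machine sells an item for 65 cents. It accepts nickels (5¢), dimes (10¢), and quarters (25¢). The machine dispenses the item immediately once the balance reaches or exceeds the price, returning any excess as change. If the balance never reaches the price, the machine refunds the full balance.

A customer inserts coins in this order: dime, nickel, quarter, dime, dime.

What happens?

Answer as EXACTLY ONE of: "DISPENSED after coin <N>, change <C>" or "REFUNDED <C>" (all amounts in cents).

Answer: REFUNDED 60

Derivation:
Price: 65¢
Coin 1 (dime, 10¢): balance = 10¢
Coin 2 (nickel, 5¢): balance = 15¢
Coin 3 (quarter, 25¢): balance = 40¢
Coin 4 (dime, 10¢): balance = 50¢
Coin 5 (dime, 10¢): balance = 60¢
All coins inserted, balance 60¢ < price 65¢ → REFUND 60¢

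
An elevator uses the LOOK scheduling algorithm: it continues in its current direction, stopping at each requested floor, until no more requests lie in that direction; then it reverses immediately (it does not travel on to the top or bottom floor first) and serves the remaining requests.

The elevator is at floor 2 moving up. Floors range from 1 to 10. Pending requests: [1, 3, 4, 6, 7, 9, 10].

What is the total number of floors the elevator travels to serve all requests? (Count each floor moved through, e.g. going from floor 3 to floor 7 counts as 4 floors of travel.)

Answer: 17

Derivation:
Start at floor 2 moving up, LOOK stop order: [3, 4, 6, 7, 9, 10, 1]
  2 → 3: |3-2| = 1, total = 1
  3 → 4: |4-3| = 1, total = 2
  4 → 6: |6-4| = 2, total = 4
  6 → 7: |7-6| = 1, total = 5
  7 → 9: |9-7| = 2, total = 7
  9 → 10: |10-9| = 1, total = 8
  10 → 1: |1-10| = 9, total = 17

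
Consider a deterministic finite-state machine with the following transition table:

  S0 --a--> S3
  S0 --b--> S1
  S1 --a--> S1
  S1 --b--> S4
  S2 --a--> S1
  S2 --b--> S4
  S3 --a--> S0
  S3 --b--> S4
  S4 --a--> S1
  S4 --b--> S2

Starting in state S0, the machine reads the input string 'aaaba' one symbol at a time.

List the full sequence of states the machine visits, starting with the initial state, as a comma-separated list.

Start: S0
  read 'a': S0 --a--> S3
  read 'a': S3 --a--> S0
  read 'a': S0 --a--> S3
  read 'b': S3 --b--> S4
  read 'a': S4 --a--> S1

Answer: S0, S3, S0, S3, S4, S1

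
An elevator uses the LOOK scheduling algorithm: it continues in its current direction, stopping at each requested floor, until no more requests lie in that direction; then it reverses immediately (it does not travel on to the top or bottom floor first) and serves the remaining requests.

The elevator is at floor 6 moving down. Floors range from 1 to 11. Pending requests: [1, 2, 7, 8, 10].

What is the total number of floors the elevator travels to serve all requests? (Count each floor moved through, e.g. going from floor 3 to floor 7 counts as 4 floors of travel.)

Answer: 14

Derivation:
Start at floor 6 moving down, LOOK stop order: [2, 1, 7, 8, 10]
  6 → 2: |2-6| = 4, total = 4
  2 → 1: |1-2| = 1, total = 5
  1 → 7: |7-1| = 6, total = 11
  7 → 8: |8-7| = 1, total = 12
  8 → 10: |10-8| = 2, total = 14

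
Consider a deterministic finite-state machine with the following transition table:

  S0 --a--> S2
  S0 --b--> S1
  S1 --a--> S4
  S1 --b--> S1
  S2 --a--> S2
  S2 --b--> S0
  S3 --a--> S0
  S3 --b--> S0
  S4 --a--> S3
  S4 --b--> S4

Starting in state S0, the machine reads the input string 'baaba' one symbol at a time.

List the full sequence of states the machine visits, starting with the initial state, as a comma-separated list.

Start: S0
  read 'b': S0 --b--> S1
  read 'a': S1 --a--> S4
  read 'a': S4 --a--> S3
  read 'b': S3 --b--> S0
  read 'a': S0 --a--> S2

Answer: S0, S1, S4, S3, S0, S2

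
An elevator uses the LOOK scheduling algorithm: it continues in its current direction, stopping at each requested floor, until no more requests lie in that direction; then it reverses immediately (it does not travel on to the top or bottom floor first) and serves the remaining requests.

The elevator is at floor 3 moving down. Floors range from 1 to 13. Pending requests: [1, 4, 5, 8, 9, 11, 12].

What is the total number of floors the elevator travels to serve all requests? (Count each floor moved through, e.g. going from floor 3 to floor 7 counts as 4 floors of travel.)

Answer: 13

Derivation:
Start at floor 3 moving down, LOOK stop order: [1, 4, 5, 8, 9, 11, 12]
  3 → 1: |1-3| = 2, total = 2
  1 → 4: |4-1| = 3, total = 5
  4 → 5: |5-4| = 1, total = 6
  5 → 8: |8-5| = 3, total = 9
  8 → 9: |9-8| = 1, total = 10
  9 → 11: |11-9| = 2, total = 12
  11 → 12: |12-11| = 1, total = 13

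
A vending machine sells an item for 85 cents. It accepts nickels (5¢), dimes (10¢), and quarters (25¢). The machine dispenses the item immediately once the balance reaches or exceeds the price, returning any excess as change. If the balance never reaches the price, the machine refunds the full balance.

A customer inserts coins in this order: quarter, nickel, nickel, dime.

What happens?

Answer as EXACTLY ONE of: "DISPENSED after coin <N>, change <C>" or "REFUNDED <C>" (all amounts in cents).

Price: 85¢
Coin 1 (quarter, 25¢): balance = 25¢
Coin 2 (nickel, 5¢): balance = 30¢
Coin 3 (nickel, 5¢): balance = 35¢
Coin 4 (dime, 10¢): balance = 45¢
All coins inserted, balance 45¢ < price 85¢ → REFUND 45¢

Answer: REFUNDED 45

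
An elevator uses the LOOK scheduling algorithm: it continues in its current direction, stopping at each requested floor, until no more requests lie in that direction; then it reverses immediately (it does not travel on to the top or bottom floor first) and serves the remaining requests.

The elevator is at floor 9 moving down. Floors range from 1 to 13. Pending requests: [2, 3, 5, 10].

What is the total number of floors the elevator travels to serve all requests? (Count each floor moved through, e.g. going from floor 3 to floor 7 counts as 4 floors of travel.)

Answer: 15

Derivation:
Start at floor 9 moving down, LOOK stop order: [5, 3, 2, 10]
  9 → 5: |5-9| = 4, total = 4
  5 → 3: |3-5| = 2, total = 6
  3 → 2: |2-3| = 1, total = 7
  2 → 10: |10-2| = 8, total = 15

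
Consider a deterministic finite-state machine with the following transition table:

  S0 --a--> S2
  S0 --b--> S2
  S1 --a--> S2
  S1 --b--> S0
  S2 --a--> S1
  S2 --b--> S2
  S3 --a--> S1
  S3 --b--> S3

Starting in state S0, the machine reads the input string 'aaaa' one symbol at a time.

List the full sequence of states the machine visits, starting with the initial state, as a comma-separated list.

Start: S0
  read 'a': S0 --a--> S2
  read 'a': S2 --a--> S1
  read 'a': S1 --a--> S2
  read 'a': S2 --a--> S1

Answer: S0, S2, S1, S2, S1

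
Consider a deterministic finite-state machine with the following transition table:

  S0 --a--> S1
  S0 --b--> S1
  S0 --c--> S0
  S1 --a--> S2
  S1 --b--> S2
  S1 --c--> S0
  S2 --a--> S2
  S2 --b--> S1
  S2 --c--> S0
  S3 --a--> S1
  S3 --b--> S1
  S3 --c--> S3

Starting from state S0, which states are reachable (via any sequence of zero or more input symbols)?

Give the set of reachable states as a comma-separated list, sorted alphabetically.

Answer: S0, S1, S2

Derivation:
BFS from S0:
  visit S0: S0--a-->S1 (new), S0--b-->S1 (seen), S0--c-->S0 (seen)
  visit S1: S1--a-->S2 (new), S1--b-->S2 (seen), S1--c-->S0 (seen)
  visit S2: S2--a-->S2 (seen), S2--b-->S1 (seen), S2--c-->S0 (seen)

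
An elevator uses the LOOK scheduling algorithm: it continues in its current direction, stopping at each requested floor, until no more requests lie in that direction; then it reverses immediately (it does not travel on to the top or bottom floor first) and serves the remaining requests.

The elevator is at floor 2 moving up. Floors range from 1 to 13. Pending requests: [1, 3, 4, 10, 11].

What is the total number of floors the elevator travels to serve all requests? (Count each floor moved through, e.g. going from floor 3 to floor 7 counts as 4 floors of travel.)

Answer: 19

Derivation:
Start at floor 2 moving up, LOOK stop order: [3, 4, 10, 11, 1]
  2 → 3: |3-2| = 1, total = 1
  3 → 4: |4-3| = 1, total = 2
  4 → 10: |10-4| = 6, total = 8
  10 → 11: |11-10| = 1, total = 9
  11 → 1: |1-11| = 10, total = 19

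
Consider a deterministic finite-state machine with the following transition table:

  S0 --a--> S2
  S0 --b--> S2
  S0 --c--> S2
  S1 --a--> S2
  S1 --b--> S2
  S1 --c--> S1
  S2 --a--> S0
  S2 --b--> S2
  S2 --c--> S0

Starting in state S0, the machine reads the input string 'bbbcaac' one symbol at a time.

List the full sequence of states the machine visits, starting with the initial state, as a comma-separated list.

Start: S0
  read 'b': S0 --b--> S2
  read 'b': S2 --b--> S2
  read 'b': S2 --b--> S2
  read 'c': S2 --c--> S0
  read 'a': S0 --a--> S2
  read 'a': S2 --a--> S0
  read 'c': S0 --c--> S2

Answer: S0, S2, S2, S2, S0, S2, S0, S2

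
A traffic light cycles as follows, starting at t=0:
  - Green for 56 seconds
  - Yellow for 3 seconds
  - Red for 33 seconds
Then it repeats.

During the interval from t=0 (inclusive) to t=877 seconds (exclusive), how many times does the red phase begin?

Answer: 9

Derivation:
Cycle = 56+3+33 = 92s
red phase starts at t = k*92 + 59 for k=0,1,2,...
Need k*92+59 < 877 → k < 8.891
k ∈ {0, ..., 8} → 9 starts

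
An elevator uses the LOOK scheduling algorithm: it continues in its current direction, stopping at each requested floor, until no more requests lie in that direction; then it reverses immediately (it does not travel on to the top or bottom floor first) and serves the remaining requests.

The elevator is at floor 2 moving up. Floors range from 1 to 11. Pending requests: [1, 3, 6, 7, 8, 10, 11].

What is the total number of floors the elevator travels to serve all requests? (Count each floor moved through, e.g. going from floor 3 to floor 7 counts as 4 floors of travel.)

Answer: 19

Derivation:
Start at floor 2 moving up, LOOK stop order: [3, 6, 7, 8, 10, 11, 1]
  2 → 3: |3-2| = 1, total = 1
  3 → 6: |6-3| = 3, total = 4
  6 → 7: |7-6| = 1, total = 5
  7 → 8: |8-7| = 1, total = 6
  8 → 10: |10-8| = 2, total = 8
  10 → 11: |11-10| = 1, total = 9
  11 → 1: |1-11| = 10, total = 19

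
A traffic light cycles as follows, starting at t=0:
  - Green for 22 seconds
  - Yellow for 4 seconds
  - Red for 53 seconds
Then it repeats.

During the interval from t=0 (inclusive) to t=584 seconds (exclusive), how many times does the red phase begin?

Answer: 8

Derivation:
Cycle = 22+4+53 = 79s
red phase starts at t = k*79 + 26 for k=0,1,2,...
Need k*79+26 < 584 → k < 7.063
k ∈ {0, ..., 7} → 8 starts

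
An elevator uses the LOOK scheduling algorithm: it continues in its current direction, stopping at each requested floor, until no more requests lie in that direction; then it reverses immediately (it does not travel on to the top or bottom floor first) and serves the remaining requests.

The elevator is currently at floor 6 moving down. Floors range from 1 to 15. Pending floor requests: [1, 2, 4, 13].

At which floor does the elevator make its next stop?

Answer: 4

Derivation:
Current floor: 6, direction: down
Requests above: [13]
Requests below: [1, 2, 4]
Moving down and requests lie below → nearest below is max([1, 2, 4]) = 4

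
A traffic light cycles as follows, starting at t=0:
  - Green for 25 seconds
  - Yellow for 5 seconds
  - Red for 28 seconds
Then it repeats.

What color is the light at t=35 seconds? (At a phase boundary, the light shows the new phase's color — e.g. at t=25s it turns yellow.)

Answer: red

Derivation:
Cycle length = 25 + 5 + 28 = 58s
t = 35, phase_t = 35 mod 58 = 35
35 >= 30 → RED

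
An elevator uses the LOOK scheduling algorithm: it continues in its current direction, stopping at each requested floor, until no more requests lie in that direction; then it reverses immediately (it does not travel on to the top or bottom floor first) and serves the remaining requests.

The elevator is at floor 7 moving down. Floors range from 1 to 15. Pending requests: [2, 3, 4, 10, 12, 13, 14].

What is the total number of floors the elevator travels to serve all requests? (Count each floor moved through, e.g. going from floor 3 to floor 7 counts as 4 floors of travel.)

Answer: 17

Derivation:
Start at floor 7 moving down, LOOK stop order: [4, 3, 2, 10, 12, 13, 14]
  7 → 4: |4-7| = 3, total = 3
  4 → 3: |3-4| = 1, total = 4
  3 → 2: |2-3| = 1, total = 5
  2 → 10: |10-2| = 8, total = 13
  10 → 12: |12-10| = 2, total = 15
  12 → 13: |13-12| = 1, total = 16
  13 → 14: |14-13| = 1, total = 17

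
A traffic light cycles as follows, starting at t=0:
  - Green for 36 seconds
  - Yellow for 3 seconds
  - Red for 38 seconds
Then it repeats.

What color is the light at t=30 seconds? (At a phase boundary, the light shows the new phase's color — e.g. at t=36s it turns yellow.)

Answer: green

Derivation:
Cycle length = 36 + 3 + 38 = 77s
t = 30, phase_t = 30 mod 77 = 30
30 < 36 (green end) → GREEN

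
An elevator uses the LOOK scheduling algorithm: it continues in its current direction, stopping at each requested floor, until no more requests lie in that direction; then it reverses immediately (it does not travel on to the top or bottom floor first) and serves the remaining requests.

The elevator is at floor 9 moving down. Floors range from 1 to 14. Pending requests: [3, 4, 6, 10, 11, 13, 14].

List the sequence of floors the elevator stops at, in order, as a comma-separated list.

Current: 9, moving DOWN
Serve below first (descending): [6, 4, 3]
Then reverse, serve above (ascending): [10, 11, 13, 14]

Answer: 6, 4, 3, 10, 11, 13, 14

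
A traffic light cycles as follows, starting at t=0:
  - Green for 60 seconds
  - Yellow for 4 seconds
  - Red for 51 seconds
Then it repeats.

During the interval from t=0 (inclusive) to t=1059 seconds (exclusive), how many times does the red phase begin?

Cycle = 60+4+51 = 115s
red phase starts at t = k*115 + 64 for k=0,1,2,...
Need k*115+64 < 1059 → k < 8.652
k ∈ {0, ..., 8} → 9 starts

Answer: 9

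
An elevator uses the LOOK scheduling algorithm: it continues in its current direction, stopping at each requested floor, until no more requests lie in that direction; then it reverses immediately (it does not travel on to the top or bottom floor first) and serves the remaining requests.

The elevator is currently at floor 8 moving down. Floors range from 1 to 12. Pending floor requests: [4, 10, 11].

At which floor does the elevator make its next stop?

Current floor: 8, direction: down
Requests above: [10, 11]
Requests below: [4]
Moving down and requests lie below → nearest below is max([4]) = 4

Answer: 4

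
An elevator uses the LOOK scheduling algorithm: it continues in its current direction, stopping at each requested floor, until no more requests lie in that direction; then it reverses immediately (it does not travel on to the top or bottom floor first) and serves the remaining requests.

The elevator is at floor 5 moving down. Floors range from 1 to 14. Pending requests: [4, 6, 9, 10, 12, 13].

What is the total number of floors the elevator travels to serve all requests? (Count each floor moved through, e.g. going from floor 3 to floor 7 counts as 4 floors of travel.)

Start at floor 5 moving down, LOOK stop order: [4, 6, 9, 10, 12, 13]
  5 → 4: |4-5| = 1, total = 1
  4 → 6: |6-4| = 2, total = 3
  6 → 9: |9-6| = 3, total = 6
  9 → 10: |10-9| = 1, total = 7
  10 → 12: |12-10| = 2, total = 9
  12 → 13: |13-12| = 1, total = 10

Answer: 10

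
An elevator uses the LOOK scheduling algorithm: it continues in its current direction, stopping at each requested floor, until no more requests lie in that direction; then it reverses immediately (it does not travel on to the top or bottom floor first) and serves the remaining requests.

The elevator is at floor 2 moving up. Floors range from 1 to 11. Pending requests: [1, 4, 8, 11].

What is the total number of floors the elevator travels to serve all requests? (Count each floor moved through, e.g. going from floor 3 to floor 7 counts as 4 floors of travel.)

Start at floor 2 moving up, LOOK stop order: [4, 8, 11, 1]
  2 → 4: |4-2| = 2, total = 2
  4 → 8: |8-4| = 4, total = 6
  8 → 11: |11-8| = 3, total = 9
  11 → 1: |1-11| = 10, total = 19

Answer: 19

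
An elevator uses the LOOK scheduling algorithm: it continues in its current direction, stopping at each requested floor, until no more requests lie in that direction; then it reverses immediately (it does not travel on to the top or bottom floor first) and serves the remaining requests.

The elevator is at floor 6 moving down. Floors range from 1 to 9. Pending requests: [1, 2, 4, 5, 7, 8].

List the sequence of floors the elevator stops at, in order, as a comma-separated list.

Answer: 5, 4, 2, 1, 7, 8

Derivation:
Current: 6, moving DOWN
Serve below first (descending): [5, 4, 2, 1]
Then reverse, serve above (ascending): [7, 8]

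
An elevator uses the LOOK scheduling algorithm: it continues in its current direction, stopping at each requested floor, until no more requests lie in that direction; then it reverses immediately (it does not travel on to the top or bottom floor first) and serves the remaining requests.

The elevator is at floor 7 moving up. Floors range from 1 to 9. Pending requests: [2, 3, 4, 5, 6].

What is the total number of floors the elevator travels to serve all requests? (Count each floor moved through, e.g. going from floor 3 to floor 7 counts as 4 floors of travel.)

Answer: 5

Derivation:
Start at floor 7 moving up, LOOK stop order: [6, 5, 4, 3, 2]
  7 → 6: |6-7| = 1, total = 1
  6 → 5: |5-6| = 1, total = 2
  5 → 4: |4-5| = 1, total = 3
  4 → 3: |3-4| = 1, total = 4
  3 → 2: |2-3| = 1, total = 5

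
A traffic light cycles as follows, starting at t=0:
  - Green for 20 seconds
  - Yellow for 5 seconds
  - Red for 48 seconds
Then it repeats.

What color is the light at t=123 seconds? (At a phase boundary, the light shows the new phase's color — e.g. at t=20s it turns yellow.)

Cycle length = 20 + 5 + 48 = 73s
t = 123, phase_t = 123 mod 73 = 50
50 >= 25 → RED

Answer: red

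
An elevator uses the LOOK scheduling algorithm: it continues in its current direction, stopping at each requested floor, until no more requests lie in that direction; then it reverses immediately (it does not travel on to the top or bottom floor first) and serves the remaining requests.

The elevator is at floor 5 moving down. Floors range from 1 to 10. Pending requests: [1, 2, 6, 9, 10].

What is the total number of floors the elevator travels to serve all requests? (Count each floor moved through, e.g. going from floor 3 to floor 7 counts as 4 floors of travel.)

Answer: 13

Derivation:
Start at floor 5 moving down, LOOK stop order: [2, 1, 6, 9, 10]
  5 → 2: |2-5| = 3, total = 3
  2 → 1: |1-2| = 1, total = 4
  1 → 6: |6-1| = 5, total = 9
  6 → 9: |9-6| = 3, total = 12
  9 → 10: |10-9| = 1, total = 13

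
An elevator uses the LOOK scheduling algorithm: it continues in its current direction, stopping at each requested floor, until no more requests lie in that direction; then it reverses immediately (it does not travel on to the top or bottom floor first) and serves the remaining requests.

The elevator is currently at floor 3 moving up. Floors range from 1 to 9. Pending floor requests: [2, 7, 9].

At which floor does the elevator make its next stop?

Answer: 7

Derivation:
Current floor: 3, direction: up
Requests above: [7, 9]
Requests below: [2]
Moving up and requests lie above → nearest above is min([7, 9]) = 7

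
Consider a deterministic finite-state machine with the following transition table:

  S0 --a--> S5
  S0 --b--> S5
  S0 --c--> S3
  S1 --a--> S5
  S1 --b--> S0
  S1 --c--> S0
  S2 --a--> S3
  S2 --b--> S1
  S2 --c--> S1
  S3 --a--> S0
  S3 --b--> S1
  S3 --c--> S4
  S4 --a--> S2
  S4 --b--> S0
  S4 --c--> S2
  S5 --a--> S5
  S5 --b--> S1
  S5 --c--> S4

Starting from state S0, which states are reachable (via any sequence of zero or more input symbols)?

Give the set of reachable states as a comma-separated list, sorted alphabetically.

Answer: S0, S1, S2, S3, S4, S5

Derivation:
BFS from S0:
  visit S0: S0--a-->S5 (new), S0--b-->S5 (seen), S0--c-->S3 (new)
  visit S5: S5--a-->S5 (seen), S5--b-->S1 (new), S5--c-->S4 (new)
  visit S3: S3--a-->S0 (seen), S3--b-->S1 (seen), S3--c-->S4 (seen)
  visit S1: S1--a-->S5 (seen), S1--b-->S0 (seen), S1--c-->S0 (seen)
  visit S4: S4--a-->S2 (new), S4--b-->S0 (seen), S4--c-->S2 (seen)
  visit S2: S2--a-->S3 (seen), S2--b-->S1 (seen), S2--c-->S1 (seen)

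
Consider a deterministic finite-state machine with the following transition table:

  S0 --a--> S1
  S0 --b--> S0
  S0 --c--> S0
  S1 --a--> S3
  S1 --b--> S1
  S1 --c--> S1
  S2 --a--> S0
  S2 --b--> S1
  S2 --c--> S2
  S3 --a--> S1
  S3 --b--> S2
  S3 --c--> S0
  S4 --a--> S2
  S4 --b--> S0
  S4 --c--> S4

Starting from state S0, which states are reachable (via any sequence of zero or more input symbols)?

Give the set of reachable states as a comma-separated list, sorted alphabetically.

Answer: S0, S1, S2, S3

Derivation:
BFS from S0:
  visit S0: S0--a-->S1 (new), S0--b-->S0 (seen), S0--c-->S0 (seen)
  visit S1: S1--a-->S3 (new), S1--b-->S1 (seen), S1--c-->S1 (seen)
  visit S3: S3--a-->S1 (seen), S3--b-->S2 (new), S3--c-->S0 (seen)
  visit S2: S2--a-->S0 (seen), S2--b-->S1 (seen), S2--c-->S2 (seen)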